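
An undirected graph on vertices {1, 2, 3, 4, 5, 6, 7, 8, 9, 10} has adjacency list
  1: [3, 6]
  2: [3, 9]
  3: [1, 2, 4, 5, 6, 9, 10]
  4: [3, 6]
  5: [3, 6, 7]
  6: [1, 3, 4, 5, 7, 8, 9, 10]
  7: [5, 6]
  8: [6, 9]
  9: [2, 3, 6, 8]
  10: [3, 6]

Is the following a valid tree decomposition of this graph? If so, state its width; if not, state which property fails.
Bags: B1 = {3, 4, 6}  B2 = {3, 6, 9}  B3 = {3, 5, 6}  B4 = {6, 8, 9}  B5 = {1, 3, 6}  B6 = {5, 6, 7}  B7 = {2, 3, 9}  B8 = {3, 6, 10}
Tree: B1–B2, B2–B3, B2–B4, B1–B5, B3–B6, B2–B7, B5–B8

Yes; width 2.

Vertex coverage: the bags together contain {1, 2, 3, 4, 5, 6, 7, 8, 9, 10}, the full vertex set. Edge coverage: each edge of G has both endpoints in at least one bag. Running intersection: for every vertex, the bags containing it form a connected subtree. All three properties hold, so this is a valid tree decomposition of width max|bag| − 1 = 2, and hence tw(G) ≤ 2.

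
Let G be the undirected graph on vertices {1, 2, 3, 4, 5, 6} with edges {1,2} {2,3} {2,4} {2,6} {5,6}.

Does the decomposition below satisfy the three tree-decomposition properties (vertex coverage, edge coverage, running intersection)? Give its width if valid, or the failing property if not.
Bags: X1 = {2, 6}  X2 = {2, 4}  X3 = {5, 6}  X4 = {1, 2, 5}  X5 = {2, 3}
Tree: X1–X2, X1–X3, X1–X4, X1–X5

A tree decomposition must satisfy three properties: every vertex lies in some bag; for every edge, both endpoints lie together in some bag; and for every vertex, the bags containing it form a connected subtree. Here bags containing vertex 5 are not connected in the tree, so the decomposition is invalid.

No — bags containing vertex 5 are not connected in the tree.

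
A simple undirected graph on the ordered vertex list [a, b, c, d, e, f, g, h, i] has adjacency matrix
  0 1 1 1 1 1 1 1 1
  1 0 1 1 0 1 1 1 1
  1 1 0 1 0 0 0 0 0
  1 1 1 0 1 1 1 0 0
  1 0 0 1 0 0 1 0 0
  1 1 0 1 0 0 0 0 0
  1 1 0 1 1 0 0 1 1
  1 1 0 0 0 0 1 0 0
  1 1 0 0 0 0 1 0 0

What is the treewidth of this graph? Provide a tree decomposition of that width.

Each bag holds 4 vertices, so the decomposition has width 3, which upper-bounds the treewidth. On the other hand G contains the 4-clique {a, d, e, g}. A clique must lie in a single bag of any decomposition, so no decomposition can have width below 3. Therefore the treewidth is 3.

Treewidth 3.
Bags: B1 = {a, b, d, g}  B2 = {a, d, e, g}  B3 = {a, b, d, f}  B4 = {a, b, c, d}  B5 = {a, b, g, i}  B6 = {a, b, g, h}
Tree: B1–B2, B1–B3, B1–B4, B1–B5, B1–B6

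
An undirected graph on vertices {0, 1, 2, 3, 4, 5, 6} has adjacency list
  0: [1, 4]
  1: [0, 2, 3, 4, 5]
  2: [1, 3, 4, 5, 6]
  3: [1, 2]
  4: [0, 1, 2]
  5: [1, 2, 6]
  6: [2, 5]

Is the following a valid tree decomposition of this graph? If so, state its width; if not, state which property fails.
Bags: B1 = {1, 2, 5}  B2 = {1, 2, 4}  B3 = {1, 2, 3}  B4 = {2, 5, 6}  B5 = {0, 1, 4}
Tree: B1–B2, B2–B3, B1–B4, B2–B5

Vertex coverage: the bags together contain {0, 1, 2, 3, 4, 5, 6}, the full vertex set. Edge coverage: each edge of G has both endpoints in at least one bag. Running intersection: for every vertex, the bags containing it form a connected subtree. All three properties hold, so this is a valid tree decomposition of width max|bag| − 1 = 2, and hence tw(G) ≤ 2.

Yes; width 2.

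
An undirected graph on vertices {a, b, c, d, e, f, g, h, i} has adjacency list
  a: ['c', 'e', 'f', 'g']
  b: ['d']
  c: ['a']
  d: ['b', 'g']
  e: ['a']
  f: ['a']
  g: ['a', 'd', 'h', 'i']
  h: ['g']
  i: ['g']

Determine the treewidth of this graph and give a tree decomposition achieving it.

Treewidth 1.
One optimal decomposition is:
Bags: B1 = {a, g}  B2 = {d, g}  B3 = {g, i}  B4 = {g, h}  B5 = {a, e}  B6 = {a, c}  B7 = {b, d}  B8 = {a, f}
Tree: B1–B2, B1–B3, B3–B4, B1–B5, B5–B6, B2–B7, B5–B8

Every bag has size at most 2, so the width is 2 − 1 = 1 and tw(G) ≤ 1. Any graph with an edge has treewidth ≥ 1, and G has the edge g–a. Hence tw(G) = 1 exactly.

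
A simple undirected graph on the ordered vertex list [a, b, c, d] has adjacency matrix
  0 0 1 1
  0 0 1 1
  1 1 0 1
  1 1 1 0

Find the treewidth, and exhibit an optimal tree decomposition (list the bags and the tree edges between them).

The largest bag has 3 vertices, giving width 2; this decomposition certifies tw(G) ≤ 2. Conversely, {a, c, d} is a clique of size 3, and the vertices of any clique must share a bag in every tree decomposition; so some bag has ≥ 3 vertices and tw(G) ≥ 2. Therefore the treewidth is 2.

Treewidth 2.
Bags: B1 = {a, c, d}  B2 = {b, c, d}
Tree: B1–B2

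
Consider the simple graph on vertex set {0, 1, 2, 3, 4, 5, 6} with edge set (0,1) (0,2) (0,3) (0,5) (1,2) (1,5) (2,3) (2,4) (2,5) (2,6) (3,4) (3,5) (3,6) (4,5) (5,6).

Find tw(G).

A width-3 tree decomposition is:
Bags: B1 = {2, 3, 4, 5}  B2 = {2, 3, 5, 6}  B3 = {0, 2, 3, 5}  B4 = {0, 1, 2, 5}
Tree: B1–B2, B2–B3, B3–B4
Each bag holds 4 vertices, so the decomposition has width 3, which upper-bounds the treewidth. On the other hand G contains the 4-clique {0, 1, 2, 5}. A clique must lie in a single bag of any decomposition, so no decomposition can have width below 3. Combining the bounds, tw(G) = 3.

3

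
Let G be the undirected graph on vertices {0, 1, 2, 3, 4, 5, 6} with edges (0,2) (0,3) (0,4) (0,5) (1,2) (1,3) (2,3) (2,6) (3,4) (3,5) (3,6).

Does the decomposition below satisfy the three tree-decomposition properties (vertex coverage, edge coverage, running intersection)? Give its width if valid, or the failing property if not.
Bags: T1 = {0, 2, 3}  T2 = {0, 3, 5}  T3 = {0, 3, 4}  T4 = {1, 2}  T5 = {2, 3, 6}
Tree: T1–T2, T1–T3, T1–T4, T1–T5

No — edge (3,1) lies in no bag.

A tree decomposition must satisfy three properties: every vertex lies in some bag; for every edge, both endpoints lie together in some bag; and for every vertex, the bags containing it form a connected subtree. Here edge (3,1) lies in no bag, so the decomposition is invalid.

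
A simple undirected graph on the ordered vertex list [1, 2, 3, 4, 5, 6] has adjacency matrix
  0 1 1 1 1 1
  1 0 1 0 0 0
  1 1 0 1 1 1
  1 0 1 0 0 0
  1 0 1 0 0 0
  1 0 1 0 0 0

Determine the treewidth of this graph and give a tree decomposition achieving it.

Every bag has size at most 3, so the width is 3 − 1 = 2 and tw(G) ≤ 2. Conversely, {1, 2, 3} is a clique of size 3, and the vertices of any clique must share a bag in every tree decomposition; so some bag has ≥ 3 vertices and tw(G) ≥ 2. The upper and lower bounds meet at 2, so that is the treewidth.

Treewidth 2.
One optimal decomposition is:
Bags: B1 = {1, 3, 6}  B2 = {1, 3, 5}  B3 = {1, 3, 4}  B4 = {1, 2, 3}
Tree: B1–B2, B2–B3, B1–B4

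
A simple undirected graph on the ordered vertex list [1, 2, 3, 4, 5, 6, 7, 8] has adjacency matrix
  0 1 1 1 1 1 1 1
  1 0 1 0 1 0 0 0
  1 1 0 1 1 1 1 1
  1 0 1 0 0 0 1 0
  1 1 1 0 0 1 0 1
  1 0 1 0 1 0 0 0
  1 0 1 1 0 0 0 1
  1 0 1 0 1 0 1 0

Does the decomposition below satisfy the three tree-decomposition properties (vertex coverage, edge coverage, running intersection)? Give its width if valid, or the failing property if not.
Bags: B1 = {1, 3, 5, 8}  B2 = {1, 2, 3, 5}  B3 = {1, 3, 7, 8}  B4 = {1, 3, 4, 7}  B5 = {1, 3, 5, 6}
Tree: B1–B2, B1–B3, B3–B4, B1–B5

Yes; width 3.

Every vertex of G appears in some bag (union = {1, 2, 3, 4, 5, 6, 7, 8}); every edge is covered by a bag; and for each vertex v the set of bags containing v is connected in the bag tree. The decomposition is therefore valid. The largest bag has 4 vertices, so the width is 3.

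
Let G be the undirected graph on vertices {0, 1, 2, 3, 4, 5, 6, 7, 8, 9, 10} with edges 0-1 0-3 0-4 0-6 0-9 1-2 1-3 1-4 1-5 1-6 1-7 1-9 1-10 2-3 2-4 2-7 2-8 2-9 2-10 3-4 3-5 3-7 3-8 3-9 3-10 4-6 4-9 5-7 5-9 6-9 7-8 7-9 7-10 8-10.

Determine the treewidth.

4

A width-4 tree decomposition is:
Bags: B1 = {1, 2, 3, 4, 9}  B2 = {1, 2, 3, 7, 9}  B3 = {1, 3, 5, 7, 9}  B4 = {1, 2, 3, 7, 10}  B5 = {2, 3, 7, 8, 10}  B6 = {0, 1, 3, 4, 9}  B7 = {0, 1, 4, 6, 9}
Tree: B1–B2, B2–B3, B2–B4, B4–B5, B1–B6, B6–B7
Every bag has size at most 5, so the width is 5 − 1 = 4 and tw(G) ≤ 4. On the other hand G contains the 5-clique {2, 3, 7, 8, 10}. A clique must lie in a single bag of any decomposition, so no decomposition can have width below 4. Hence tw(G) = 4 exactly.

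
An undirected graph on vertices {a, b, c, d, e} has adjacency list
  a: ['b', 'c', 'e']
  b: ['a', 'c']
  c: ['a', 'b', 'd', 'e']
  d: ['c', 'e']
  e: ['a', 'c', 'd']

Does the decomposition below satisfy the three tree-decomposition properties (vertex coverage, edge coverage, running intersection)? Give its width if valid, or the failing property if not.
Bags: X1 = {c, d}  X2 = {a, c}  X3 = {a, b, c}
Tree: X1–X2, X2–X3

A tree decomposition must satisfy three properties: every vertex lies in some bag; for every edge, both endpoints lie together in some bag; and for every vertex, the bags containing it form a connected subtree. Here vertex e appears in no bag, so the decomposition is invalid.

No — vertex e appears in no bag.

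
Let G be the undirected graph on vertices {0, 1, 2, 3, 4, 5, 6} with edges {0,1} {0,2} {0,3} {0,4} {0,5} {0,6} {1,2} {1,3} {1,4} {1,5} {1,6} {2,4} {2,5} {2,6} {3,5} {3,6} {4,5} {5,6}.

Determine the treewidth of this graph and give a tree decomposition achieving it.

Treewidth 4.
Bags: B1 = {0, 1, 2, 5, 6}  B2 = {0, 1, 3, 5, 6}  B3 = {0, 1, 2, 4, 5}
Tree: B1–B2, B1–B3

Each bag holds 5 vertices, so the decomposition has width 4, which upper-bounds the treewidth. For the lower bound, the 5 vertices {0, 1, 2, 4, 5} are pairwise adjacent, and any tree decomposition puts a clique entirely inside one bag — forcing width ≥ 4. Hence tw(G) = 4 exactly.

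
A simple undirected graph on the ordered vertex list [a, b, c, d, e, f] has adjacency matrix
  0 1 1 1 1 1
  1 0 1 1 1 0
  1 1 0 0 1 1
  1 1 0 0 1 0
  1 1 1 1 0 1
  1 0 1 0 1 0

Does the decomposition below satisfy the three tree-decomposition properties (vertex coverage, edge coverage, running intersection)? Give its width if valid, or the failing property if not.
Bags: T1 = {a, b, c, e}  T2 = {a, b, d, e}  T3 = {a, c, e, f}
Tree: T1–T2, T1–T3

Yes; width 3.

Checking the three conditions: (i) the bags cover all of {a, b, c, d, e, f}; (ii) for each edge, some bag contains both endpoints; (iii) the bags containing any fixed vertex form a subtree. All hold, so the decomposition is valid with width 4 − 1 = 3.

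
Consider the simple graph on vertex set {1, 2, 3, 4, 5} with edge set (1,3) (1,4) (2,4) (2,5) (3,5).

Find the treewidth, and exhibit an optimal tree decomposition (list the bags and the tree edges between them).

Treewidth 2.
One such decomposition:
Bags: B1 = {1, 3, 5}  B2 = {1, 4, 5}  B3 = {2, 4, 5}
Tree: B1–B2, B2–B3

Every bag has size at most 3, so the width is 3 − 1 = 2 and tw(G) ≤ 2. The edges 5–3–1–4–2–5 form a cycle, so G is not a tree and its treewidth is at least 2. The upper and lower bounds meet at 2, so that is the treewidth.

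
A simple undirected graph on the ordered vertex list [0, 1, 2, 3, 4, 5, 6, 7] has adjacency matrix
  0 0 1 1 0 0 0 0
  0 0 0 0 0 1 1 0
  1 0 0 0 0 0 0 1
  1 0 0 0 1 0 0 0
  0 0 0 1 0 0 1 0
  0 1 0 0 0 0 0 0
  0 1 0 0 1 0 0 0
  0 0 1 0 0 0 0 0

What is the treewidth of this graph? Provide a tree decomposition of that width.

Every bag has size at most 2, so the width is 2 − 1 = 1 and tw(G) ≤ 1. G has an edge, so its treewidth is at least 1. Therefore the treewidth is 1.

Treewidth 1.
One optimal decomposition is:
Bags: B1 = {1, 5}  B2 = {1, 6}  B3 = {4, 6}  B4 = {3, 4}  B5 = {0, 3}  B6 = {0, 2}  B7 = {2, 7}
Tree: B1–B2, B2–B3, B3–B4, B4–B5, B5–B6, B6–B7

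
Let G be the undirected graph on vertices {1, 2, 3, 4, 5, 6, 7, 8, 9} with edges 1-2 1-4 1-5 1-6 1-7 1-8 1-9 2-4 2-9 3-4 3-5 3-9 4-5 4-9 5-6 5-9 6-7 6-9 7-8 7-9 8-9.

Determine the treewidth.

A width-3 tree decomposition is:
Bags: B1 = {1, 5, 6, 9}  B2 = {1, 6, 7, 9}  B3 = {1, 7, 8, 9}  B4 = {1, 4, 5, 9}  B5 = {1, 2, 4, 9}  B6 = {3, 4, 5, 9}
Tree: B1–B2, B2–B3, B1–B4, B4–B5, B4–B6
Each bag holds 4 vertices, so the decomposition has width 3, which upper-bounds the treewidth. Conversely, {1, 7, 8, 9} is a clique of size 4, and the vertices of any clique must share a bag in every tree decomposition; so some bag has ≥ 4 vertices and tw(G) ≥ 3. The upper and lower bounds meet at 3, so that is the treewidth.

3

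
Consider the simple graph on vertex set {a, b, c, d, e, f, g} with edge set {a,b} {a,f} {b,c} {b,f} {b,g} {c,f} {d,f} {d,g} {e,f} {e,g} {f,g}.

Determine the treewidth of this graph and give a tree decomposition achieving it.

The largest bag has 3 vertices, giving width 2; this decomposition certifies tw(G) ≤ 2. For the lower bound, the 3 vertices {d, f, g} are pairwise adjacent, and any tree decomposition puts a clique entirely inside one bag — forcing width ≥ 2. Hence tw(G) = 2 exactly.

Treewidth 2.
One optimal decomposition is:
Bags: B1 = {b, c, f}  B2 = {b, f, g}  B3 = {d, f, g}  B4 = {a, b, f}  B5 = {e, f, g}
Tree: B1–B2, B2–B3, B2–B4, B2–B5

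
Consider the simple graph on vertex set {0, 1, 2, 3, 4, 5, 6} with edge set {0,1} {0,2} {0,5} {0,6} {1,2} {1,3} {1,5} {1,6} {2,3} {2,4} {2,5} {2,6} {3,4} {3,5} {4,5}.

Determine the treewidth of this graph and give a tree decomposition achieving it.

The largest bag has 4 vertices, giving width 3; this decomposition certifies tw(G) ≤ 3. For the lower bound, the 4 vertices {0, 1, 2, 5} are pairwise adjacent, and any tree decomposition puts a clique entirely inside one bag — forcing width ≥ 3. Hence tw(G) = 3 exactly.

Treewidth 3.
One optimal decomposition is:
Bags: B1 = {1, 2, 3, 5}  B2 = {0, 1, 2, 5}  B3 = {2, 3, 4, 5}  B4 = {0, 1, 2, 6}
Tree: B1–B2, B1–B3, B2–B4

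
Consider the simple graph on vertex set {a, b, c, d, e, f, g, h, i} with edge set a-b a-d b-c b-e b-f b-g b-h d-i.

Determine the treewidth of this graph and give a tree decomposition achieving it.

Treewidth 1.
Bags: B1 = {b, g}  B2 = {a, b}  B3 = {a, d}  B4 = {d, i}  B5 = {b, f}  B6 = {b, h}  B7 = {b, c}  B8 = {b, e}
Tree: B1–B2, B2–B3, B3–B4, B2–B5, B2–B6, B5–B7, B6–B8

Each bag holds 2 vertices, so the decomposition has width 1, which upper-bounds the treewidth. Any graph with an edge has treewidth ≥ 1, and G has the edge g–b. Therefore the treewidth is 1.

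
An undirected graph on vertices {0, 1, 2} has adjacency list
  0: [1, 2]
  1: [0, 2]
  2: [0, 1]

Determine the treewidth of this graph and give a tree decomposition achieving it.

A single bag containing all 3 vertices is trivially a valid decomposition of width 2. For the lower bound, the 3 vertices {0, 1, 2} are pairwise adjacent, and any tree decomposition puts a clique entirely inside one bag — forcing width ≥ 2. Therefore the treewidth is 2.

Treewidth 2.
One such decomposition:
Bags: B1 = {0, 1, 2}
Tree: (single bag)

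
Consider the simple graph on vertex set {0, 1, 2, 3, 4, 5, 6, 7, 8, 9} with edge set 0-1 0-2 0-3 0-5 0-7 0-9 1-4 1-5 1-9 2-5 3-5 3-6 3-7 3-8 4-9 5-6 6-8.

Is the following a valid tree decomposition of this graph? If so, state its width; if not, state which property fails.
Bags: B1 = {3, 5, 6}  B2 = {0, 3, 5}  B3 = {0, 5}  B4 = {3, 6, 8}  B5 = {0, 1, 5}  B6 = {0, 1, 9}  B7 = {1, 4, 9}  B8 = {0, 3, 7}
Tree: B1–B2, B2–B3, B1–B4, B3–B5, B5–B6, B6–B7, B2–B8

A tree decomposition must satisfy three properties: every vertex lies in some bag; for every edge, both endpoints lie together in some bag; and for every vertex, the bags containing it form a connected subtree. Here vertex 2 appears in no bag, so the decomposition is invalid.

No — vertex 2 appears in no bag.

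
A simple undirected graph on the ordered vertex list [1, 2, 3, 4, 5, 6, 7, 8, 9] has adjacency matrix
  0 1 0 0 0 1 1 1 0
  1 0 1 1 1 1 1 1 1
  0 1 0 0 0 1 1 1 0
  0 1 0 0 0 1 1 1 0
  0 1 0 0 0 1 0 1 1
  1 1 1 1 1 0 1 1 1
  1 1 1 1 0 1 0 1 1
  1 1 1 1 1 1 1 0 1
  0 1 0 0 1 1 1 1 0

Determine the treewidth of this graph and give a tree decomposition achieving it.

Treewidth 4.
One optimal decomposition is:
Bags: B1 = {2, 6, 7, 8, 9}  B2 = {2, 5, 6, 8, 9}  B3 = {1, 2, 6, 7, 8}  B4 = {2, 3, 6, 7, 8}  B5 = {2, 4, 6, 7, 8}
Tree: B1–B2, B1–B3, B1–B4, B1–B5

Each bag holds 5 vertices, so the decomposition has width 4, which upper-bounds the treewidth. Conversely, {2, 5, 6, 8, 9} is a clique of size 5, and the vertices of any clique must share a bag in every tree decomposition; so some bag has ≥ 5 vertices and tw(G) ≥ 4. Therefore the treewidth is 4.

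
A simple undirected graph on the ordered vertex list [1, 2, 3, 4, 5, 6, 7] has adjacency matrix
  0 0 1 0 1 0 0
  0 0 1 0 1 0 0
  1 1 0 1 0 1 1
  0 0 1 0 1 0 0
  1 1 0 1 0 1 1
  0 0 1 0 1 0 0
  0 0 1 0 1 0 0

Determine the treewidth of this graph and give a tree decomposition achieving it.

Treewidth 2.
Bags: B1 = {3, 5, 7}  B2 = {1, 3, 5}  B3 = {3, 4, 5}  B4 = {3, 5, 6}  B5 = {2, 3, 5}
Tree: B1–B2, B2–B3, B3–B4, B4–B5

Each bag holds 3 vertices, so the decomposition has width 2, which upper-bounds the treewidth. The edges 3–7–5–1–3 form a cycle, so G is not a tree and its treewidth is at least 2. Therefore the treewidth is 2.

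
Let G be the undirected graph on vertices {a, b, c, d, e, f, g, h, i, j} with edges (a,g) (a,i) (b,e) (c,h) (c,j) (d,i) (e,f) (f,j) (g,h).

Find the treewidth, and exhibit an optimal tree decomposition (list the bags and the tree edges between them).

Every bag has size at most 2, so the width is 2 − 1 = 1 and tw(G) ≤ 1. G has an edge, so its treewidth is at least 1. The upper and lower bounds meet at 1, so that is the treewidth.

Treewidth 1.
One optimal decomposition is:
Bags: B1 = {d, i}  B2 = {a, i}  B3 = {a, g}  B4 = {g, h}  B5 = {c, h}  B6 = {c, j}  B7 = {f, j}  B8 = {e, f}  B9 = {b, e}
Tree: B1–B2, B2–B3, B3–B4, B4–B5, B5–B6, B6–B7, B7–B8, B8–B9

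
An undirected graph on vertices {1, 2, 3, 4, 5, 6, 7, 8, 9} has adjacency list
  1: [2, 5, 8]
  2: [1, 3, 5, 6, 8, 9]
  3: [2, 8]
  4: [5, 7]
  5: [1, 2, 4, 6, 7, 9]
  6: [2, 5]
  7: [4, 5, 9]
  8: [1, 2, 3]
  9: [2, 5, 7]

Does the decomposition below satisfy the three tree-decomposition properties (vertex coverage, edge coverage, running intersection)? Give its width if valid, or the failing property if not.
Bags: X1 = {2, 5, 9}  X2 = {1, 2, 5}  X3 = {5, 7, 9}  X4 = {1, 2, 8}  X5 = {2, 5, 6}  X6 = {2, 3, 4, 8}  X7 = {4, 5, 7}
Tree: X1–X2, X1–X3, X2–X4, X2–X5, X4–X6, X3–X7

No — bags containing vertex 4 are not connected in the tree.

A tree decomposition must satisfy three properties: every vertex lies in some bag; for every edge, both endpoints lie together in some bag; and for every vertex, the bags containing it form a connected subtree. Here bags containing vertex 4 are not connected in the tree, so the decomposition is invalid.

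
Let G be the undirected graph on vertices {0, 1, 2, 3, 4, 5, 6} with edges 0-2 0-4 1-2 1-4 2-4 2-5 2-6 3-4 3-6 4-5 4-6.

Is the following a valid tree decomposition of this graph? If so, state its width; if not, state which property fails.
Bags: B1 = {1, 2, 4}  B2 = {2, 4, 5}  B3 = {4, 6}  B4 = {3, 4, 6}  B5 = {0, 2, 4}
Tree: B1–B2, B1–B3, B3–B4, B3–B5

No — edge (2,6) lies in no bag.

A tree decomposition must satisfy three properties: every vertex lies in some bag; for every edge, both endpoints lie together in some bag; and for every vertex, the bags containing it form a connected subtree. Here edge (2,6) lies in no bag, so the decomposition is invalid.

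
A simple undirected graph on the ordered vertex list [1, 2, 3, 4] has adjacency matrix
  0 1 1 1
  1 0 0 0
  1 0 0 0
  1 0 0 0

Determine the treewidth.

A width-1 tree decomposition is:
Bags: B1 = {1, 3}  B2 = {1, 2}  B3 = {1, 4}
Tree: B1–B2, B2–B3
Each bag holds 2 vertices, so the decomposition has width 1, which upper-bounds the treewidth. Since G has at least one edge (e.g. 1–3), it is not an edgeless graph, so tw(G) ≥ 1. Therefore the treewidth is 1.

1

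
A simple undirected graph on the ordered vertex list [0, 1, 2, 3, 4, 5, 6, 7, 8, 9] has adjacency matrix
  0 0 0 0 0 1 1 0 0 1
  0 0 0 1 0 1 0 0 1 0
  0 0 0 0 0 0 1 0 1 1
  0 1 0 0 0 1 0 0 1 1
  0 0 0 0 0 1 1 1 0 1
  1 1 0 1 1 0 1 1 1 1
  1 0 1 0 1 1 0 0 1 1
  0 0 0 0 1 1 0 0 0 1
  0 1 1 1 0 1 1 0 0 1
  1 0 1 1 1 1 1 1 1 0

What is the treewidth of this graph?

3

A width-3 tree decomposition is:
Bags: B1 = {5, 6, 8, 9}  B2 = {0, 5, 6, 9}  B3 = {3, 5, 8, 9}  B4 = {4, 5, 6, 9}  B5 = {2, 6, 8, 9}  B6 = {4, 5, 7, 9}  B7 = {1, 3, 5, 8}
Tree: B1–B2, B1–B3, B2–B4, B1–B5, B4–B6, B3–B7
Every bag has size at most 4, so the width is 4 − 1 = 3 and tw(G) ≤ 3. For the lower bound, the 4 vertices {2, 6, 8, 9} are pairwise adjacent, and any tree decomposition puts a clique entirely inside one bag — forcing width ≥ 3. Therefore the treewidth is 3.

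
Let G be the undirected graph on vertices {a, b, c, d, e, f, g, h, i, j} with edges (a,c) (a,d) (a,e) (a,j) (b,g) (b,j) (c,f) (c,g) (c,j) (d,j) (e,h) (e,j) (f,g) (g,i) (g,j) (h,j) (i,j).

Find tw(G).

2

A width-2 tree decomposition is:
Bags: B1 = {b, g, j}  B2 = {c, g, j}  B3 = {a, c, j}  B4 = {a, e, j}  B5 = {g, i, j}  B6 = {c, f, g}  B7 = {e, h, j}  B8 = {a, d, j}
Tree: B1–B2, B2–B3, B3–B4, B1–B5, B2–B6, B4–B7, B3–B8
Each bag holds 3 vertices, so the decomposition has width 2, which upper-bounds the treewidth. On the other hand G contains the 3-clique {a, d, j}. A clique must lie in a single bag of any decomposition, so no decomposition can have width below 2. Combining the bounds, tw(G) = 2.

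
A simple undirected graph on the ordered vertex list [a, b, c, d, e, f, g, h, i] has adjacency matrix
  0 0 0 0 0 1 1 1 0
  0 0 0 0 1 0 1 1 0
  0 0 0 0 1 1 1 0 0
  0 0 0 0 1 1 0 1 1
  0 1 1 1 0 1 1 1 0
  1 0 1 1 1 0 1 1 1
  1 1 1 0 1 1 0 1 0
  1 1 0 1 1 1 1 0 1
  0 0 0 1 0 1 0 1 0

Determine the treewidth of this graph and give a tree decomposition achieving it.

The largest bag has 4 vertices, giving width 3; this decomposition certifies tw(G) ≤ 3. On the other hand G contains the 4-clique {d, e, f, h}. A clique must lie in a single bag of any decomposition, so no decomposition can have width below 3. Therefore the treewidth is 3.

Treewidth 3.
Bags: B1 = {e, f, g, h}  B2 = {b, e, g, h}  B3 = {d, e, f, h}  B4 = {c, e, f, g}  B5 = {d, f, h, i}  B6 = {a, f, g, h}
Tree: B1–B2, B1–B3, B1–B4, B3–B5, B1–B6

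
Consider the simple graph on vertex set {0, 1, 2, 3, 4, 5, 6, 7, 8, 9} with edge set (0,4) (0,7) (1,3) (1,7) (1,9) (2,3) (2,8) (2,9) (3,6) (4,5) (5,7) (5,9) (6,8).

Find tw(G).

2

A width-2 tree decomposition is:
Bags: B1 = {2, 6, 8}  B2 = {2, 3, 6}  B3 = {2, 3, 9}  B4 = {1, 3, 9}  B5 = {1, 5, 9}  B6 = {1, 5, 7}  B7 = {4, 5, 7}  B8 = {0, 4, 7}
Tree: B1–B2, B2–B3, B3–B4, B4–B5, B5–B6, B6–B7, B7–B8
Each bag holds 3 vertices, so the decomposition has width 2, which upper-bounds the treewidth. Since 8–6–3–2–8 is a cycle in G, G is not acyclic. Forests are exactly the graphs of treewidth ≤ 1, so tw(G) ≥ 2. Hence tw(G) = 2 exactly.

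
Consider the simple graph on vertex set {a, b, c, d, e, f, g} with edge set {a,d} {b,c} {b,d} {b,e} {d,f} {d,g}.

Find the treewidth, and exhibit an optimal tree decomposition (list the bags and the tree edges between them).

Every bag has size at most 2, so the width is 2 − 1 = 1 and tw(G) ≤ 1. Since G has at least one edge (e.g. b–d), it is not an edgeless graph, so tw(G) ≥ 1. The upper and lower bounds meet at 1, so that is the treewidth.

Treewidth 1.
Bags: B1 = {b, d}  B2 = {d, g}  B3 = {b, c}  B4 = {a, d}  B5 = {d, f}  B6 = {b, e}
Tree: B1–B2, B1–B3, B1–B4, B1–B5, B3–B6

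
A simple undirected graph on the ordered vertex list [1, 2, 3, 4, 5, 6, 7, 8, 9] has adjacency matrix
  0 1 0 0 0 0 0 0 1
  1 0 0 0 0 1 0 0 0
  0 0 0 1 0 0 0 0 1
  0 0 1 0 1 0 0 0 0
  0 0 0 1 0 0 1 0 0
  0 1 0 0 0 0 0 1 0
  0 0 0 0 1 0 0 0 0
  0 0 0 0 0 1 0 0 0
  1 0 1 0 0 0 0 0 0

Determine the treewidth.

1

A width-1 tree decomposition is:
Bags: B1 = {6, 8}  B2 = {2, 6}  B3 = {1, 2}  B4 = {1, 9}  B5 = {3, 9}  B6 = {3, 4}  B7 = {4, 5}  B8 = {5, 7}
Tree: B1–B2, B2–B3, B3–B4, B4–B5, B5–B6, B6–B7, B7–B8
Every bag has size at most 2, so the width is 2 − 1 = 1 and tw(G) ≤ 1. Since G has at least one edge (e.g. 8–6), it is not an edgeless graph, so tw(G) ≥ 1. Hence tw(G) = 1 exactly.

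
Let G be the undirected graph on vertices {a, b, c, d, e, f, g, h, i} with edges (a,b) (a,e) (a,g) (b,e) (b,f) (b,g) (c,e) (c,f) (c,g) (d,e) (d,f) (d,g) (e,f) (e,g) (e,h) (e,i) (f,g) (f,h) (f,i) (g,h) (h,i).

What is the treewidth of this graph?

A width-3 tree decomposition is:
Bags: B1 = {b, e, f, g}  B2 = {c, e, f, g}  B3 = {a, b, e, g}  B4 = {e, f, g, h}  B5 = {d, e, f, g}  B6 = {e, f, h, i}
Tree: B1–B2, B1–B3, B1–B4, B1–B5, B4–B6
Each bag holds 4 vertices, so the decomposition has width 3, which upper-bounds the treewidth. For the lower bound, the 4 vertices {a, b, e, g} are pairwise adjacent, and any tree decomposition puts a clique entirely inside one bag — forcing width ≥ 3. Therefore the treewidth is 3.

3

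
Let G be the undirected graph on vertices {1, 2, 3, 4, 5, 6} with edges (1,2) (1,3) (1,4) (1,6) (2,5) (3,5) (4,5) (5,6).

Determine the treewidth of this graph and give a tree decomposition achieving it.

Treewidth 2.
One optimal decomposition is:
Bags: B1 = {1, 2, 5}  B2 = {1, 4, 5}  B3 = {1, 3, 5}  B4 = {1, 5, 6}
Tree: B1–B2, B2–B3, B3–B4

Each bag holds 3 vertices, so the decomposition has width 2, which upper-bounds the treewidth. For the lower bound, G contains the cycle 2–5–4–1–2, so G is not a forest; only forests have treewidth ≤ 1, hence tw(G) ≥ 2. Therefore the treewidth is 2.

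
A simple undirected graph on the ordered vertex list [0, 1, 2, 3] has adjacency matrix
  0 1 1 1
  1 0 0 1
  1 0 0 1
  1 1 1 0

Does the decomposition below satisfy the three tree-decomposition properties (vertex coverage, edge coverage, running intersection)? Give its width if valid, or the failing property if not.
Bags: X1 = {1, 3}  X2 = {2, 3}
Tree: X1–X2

A tree decomposition must satisfy three properties: every vertex lies in some bag; for every edge, both endpoints lie together in some bag; and for every vertex, the bags containing it form a connected subtree. Here vertex 0 appears in no bag, so the decomposition is invalid.

No — vertex 0 appears in no bag.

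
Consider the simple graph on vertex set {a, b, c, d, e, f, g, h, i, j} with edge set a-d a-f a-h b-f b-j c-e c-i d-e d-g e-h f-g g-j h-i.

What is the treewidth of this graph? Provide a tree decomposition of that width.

The largest bag has 3 vertices, giving width 2; this decomposition certifies tw(G) ≤ 2. Since b–j–g–f–b is a cycle in G, G is not acyclic. Forests are exactly the graphs of treewidth ≤ 1, so tw(G) ≥ 2. Therefore the treewidth is 2.

Treewidth 2.
One optimal decomposition is:
Bags: B1 = {b, f, j}  B2 = {f, g, j}  B3 = {a, f, g}  B4 = {a, d, g}  B5 = {a, d, h}  B6 = {d, e, h}  B7 = {e, h, i}  B8 = {c, e, i}
Tree: B1–B2, B2–B3, B3–B4, B4–B5, B5–B6, B6–B7, B7–B8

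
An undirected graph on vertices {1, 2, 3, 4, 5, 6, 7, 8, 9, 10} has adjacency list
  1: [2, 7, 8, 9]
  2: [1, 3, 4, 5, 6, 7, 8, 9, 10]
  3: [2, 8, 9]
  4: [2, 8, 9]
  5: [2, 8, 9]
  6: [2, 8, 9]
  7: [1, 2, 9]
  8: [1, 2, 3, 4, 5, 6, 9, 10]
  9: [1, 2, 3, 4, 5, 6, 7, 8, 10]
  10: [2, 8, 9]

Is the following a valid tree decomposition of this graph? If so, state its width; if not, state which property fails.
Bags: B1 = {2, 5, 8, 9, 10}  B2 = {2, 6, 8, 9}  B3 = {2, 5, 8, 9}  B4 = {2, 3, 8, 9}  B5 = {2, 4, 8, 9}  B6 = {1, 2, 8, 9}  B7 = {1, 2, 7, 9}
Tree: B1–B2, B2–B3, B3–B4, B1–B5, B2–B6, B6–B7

A tree decomposition must satisfy three properties: every vertex lies in some bag; for every edge, both endpoints lie together in some bag; and for every vertex, the bags containing it form a connected subtree. Here bags containing vertex 5 are not connected in the tree, so the decomposition is invalid.

No — bags containing vertex 5 are not connected in the tree.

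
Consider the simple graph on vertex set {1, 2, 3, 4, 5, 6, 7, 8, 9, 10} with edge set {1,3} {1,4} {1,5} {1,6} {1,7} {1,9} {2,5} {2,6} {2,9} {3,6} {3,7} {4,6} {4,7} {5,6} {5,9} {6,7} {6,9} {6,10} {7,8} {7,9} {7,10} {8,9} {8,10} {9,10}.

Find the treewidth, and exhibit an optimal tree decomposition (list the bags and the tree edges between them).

Every bag has size at most 4, so the width is 4 − 1 = 3 and tw(G) ≤ 3. On the other hand G contains the 4-clique {7, 8, 9, 10}. A clique must lie in a single bag of any decomposition, so no decomposition can have width below 3. The upper and lower bounds meet at 3, so that is the treewidth.

Treewidth 3.
Bags: B1 = {1, 5, 6, 9}  B2 = {1, 6, 7, 9}  B3 = {6, 7, 9, 10}  B4 = {1, 3, 6, 7}  B5 = {2, 5, 6, 9}  B6 = {1, 4, 6, 7}  B7 = {7, 8, 9, 10}
Tree: B1–B2, B2–B3, B2–B4, B1–B5, B2–B6, B3–B7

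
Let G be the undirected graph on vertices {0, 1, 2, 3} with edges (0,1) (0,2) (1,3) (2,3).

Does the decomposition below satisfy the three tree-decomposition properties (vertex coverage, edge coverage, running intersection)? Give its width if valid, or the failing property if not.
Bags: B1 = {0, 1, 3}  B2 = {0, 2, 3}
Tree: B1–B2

Yes; width 2.

Vertex coverage: the bags together contain {0, 1, 2, 3}, the full vertex set. Edge coverage: each edge of G has both endpoints in at least one bag. Running intersection: for every vertex, the bags containing it form a connected subtree. All three properties hold, so this is a valid tree decomposition of width max|bag| − 1 = 2, and hence tw(G) ≤ 2.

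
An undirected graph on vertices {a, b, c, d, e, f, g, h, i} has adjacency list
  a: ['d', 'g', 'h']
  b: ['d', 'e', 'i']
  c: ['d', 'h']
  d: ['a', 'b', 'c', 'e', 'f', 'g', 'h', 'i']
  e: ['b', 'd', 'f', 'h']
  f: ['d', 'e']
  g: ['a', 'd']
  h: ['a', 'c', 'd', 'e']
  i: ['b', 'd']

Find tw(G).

A width-2 tree decomposition is:
Bags: B1 = {d, e, h}  B2 = {d, e, f}  B3 = {a, d, h}  B4 = {c, d, h}  B5 = {b, d, e}  B6 = {b, d, i}  B7 = {a, d, g}
Tree: B1–B2, B1–B3, B3–B4, B2–B5, B5–B6, B3–B7
The largest bag has 3 vertices, giving width 2; this decomposition certifies tw(G) ≤ 2. Conversely, {d, e, f} is a clique of size 3, and the vertices of any clique must share a bag in every tree decomposition; so some bag has ≥ 3 vertices and tw(G) ≥ 2. The upper and lower bounds meet at 2, so that is the treewidth.

2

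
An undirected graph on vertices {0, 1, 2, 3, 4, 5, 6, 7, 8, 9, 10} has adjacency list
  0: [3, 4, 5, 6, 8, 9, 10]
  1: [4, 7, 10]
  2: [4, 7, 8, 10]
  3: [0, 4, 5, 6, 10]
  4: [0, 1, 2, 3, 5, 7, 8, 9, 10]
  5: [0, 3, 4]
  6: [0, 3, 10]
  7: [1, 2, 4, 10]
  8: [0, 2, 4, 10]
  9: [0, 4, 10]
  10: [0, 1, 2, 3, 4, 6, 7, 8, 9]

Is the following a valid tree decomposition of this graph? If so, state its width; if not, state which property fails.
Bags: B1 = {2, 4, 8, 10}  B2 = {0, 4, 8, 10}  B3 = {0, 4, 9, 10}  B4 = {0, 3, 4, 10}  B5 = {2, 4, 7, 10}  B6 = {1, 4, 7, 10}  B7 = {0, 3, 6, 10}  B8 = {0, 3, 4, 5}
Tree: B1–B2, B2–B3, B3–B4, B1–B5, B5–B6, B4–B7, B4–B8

Yes; width 3.

Checking the three conditions: (i) the bags cover all of {0, 1, 2, 3, 4, 5, 6, 7, 8, 9, 10}; (ii) for each edge, some bag contains both endpoints; (iii) the bags containing any fixed vertex form a subtree. All hold, so the decomposition is valid with width 4 − 1 = 3.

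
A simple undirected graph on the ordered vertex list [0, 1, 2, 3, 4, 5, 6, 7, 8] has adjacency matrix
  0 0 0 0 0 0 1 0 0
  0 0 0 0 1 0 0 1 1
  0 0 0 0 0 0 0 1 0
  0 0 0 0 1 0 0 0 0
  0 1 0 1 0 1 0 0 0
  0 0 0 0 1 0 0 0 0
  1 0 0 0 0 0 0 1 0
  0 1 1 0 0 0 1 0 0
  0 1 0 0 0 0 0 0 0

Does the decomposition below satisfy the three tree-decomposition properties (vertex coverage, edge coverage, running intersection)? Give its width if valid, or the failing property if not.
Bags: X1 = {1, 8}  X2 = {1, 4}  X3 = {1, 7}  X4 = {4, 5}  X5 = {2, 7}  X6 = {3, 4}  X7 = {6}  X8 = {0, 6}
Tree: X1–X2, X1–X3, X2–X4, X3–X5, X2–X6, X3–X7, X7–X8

A tree decomposition must satisfy three properties: every vertex lies in some bag; for every edge, both endpoints lie together in some bag; and for every vertex, the bags containing it form a connected subtree. Here edge (7,6) lies in no bag, so the decomposition is invalid.

No — edge (7,6) lies in no bag.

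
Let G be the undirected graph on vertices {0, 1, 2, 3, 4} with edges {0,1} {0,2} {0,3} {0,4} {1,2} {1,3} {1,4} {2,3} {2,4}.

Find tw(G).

A width-3 tree decomposition is:
Bags: B1 = {0, 1, 2, 3}  B2 = {0, 1, 2, 4}
Tree: B1–B2
Every bag has size at most 4, so the width is 4 − 1 = 3 and tw(G) ≤ 3. Conversely, {0, 1, 2, 3} is a clique of size 4, and the vertices of any clique must share a bag in every tree decomposition; so some bag has ≥ 4 vertices and tw(G) ≥ 3. The upper and lower bounds meet at 3, so that is the treewidth.

3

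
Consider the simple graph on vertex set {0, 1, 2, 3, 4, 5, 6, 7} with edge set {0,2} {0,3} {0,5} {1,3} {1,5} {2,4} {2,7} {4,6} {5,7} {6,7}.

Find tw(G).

2

A width-2 tree decomposition is:
Bags: B1 = {0, 1, 3}  B2 = {0, 1, 5}  B3 = {0, 2, 5}  B4 = {2, 5, 7}  B5 = {2, 4, 7}  B6 = {4, 6, 7}
Tree: B1–B2, B2–B3, B3–B4, B4–B5, B5–B6
Each bag holds 3 vertices, so the decomposition has width 2, which upper-bounds the treewidth. For the lower bound, G contains the cycle 3–1–5–0–3, so G is not a forest; only forests have treewidth ≤ 1, hence tw(G) ≥ 2. Combining the bounds, tw(G) = 2.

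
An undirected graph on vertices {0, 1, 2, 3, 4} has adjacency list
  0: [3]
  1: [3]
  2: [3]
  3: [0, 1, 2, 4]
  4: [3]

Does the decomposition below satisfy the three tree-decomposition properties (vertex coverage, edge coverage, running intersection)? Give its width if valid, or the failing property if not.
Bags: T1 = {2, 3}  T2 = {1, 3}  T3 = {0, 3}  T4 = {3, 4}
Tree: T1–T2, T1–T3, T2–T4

Vertex coverage: the bags together contain {0, 1, 2, 3, 4}, the full vertex set. Edge coverage: each edge of G has both endpoints in at least one bag. Running intersection: for every vertex, the bags containing it form a connected subtree. All three properties hold, so this is a valid tree decomposition of width max|bag| − 1 = 1, and hence tw(G) ≤ 1.

Yes; width 1.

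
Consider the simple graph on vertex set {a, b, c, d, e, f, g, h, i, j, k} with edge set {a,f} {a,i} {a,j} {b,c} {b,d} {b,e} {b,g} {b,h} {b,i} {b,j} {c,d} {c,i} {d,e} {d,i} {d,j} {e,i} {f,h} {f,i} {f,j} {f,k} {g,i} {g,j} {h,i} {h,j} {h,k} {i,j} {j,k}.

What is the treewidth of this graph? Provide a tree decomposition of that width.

Treewidth 3.
Bags: B1 = {a, f, i, j}  B2 = {f, h, i, j}  B3 = {f, h, j, k}  B4 = {b, h, i, j}  B5 = {b, d, i, j}  B6 = {b, g, i, j}  B7 = {b, d, e, i}  B8 = {b, c, d, i}
Tree: B1–B2, B2–B3, B2–B4, B4–B5, B4–B6, B5–B7, B5–B8

Every bag has size at most 4, so the width is 4 − 1 = 3 and tw(G) ≤ 3. Conversely, {f, h, j, k} is a clique of size 4, and the vertices of any clique must share a bag in every tree decomposition; so some bag has ≥ 4 vertices and tw(G) ≥ 3. Hence tw(G) = 3 exactly.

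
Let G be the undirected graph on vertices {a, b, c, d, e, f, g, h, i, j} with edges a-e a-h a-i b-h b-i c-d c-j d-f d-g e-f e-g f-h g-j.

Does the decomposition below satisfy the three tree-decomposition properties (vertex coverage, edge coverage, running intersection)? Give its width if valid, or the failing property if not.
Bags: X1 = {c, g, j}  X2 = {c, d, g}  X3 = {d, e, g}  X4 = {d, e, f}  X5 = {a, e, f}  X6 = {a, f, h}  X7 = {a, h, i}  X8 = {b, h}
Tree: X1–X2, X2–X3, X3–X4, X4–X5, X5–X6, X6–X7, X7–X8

No — edge (i,b) lies in no bag.

A tree decomposition must satisfy three properties: every vertex lies in some bag; for every edge, both endpoints lie together in some bag; and for every vertex, the bags containing it form a connected subtree. Here edge (i,b) lies in no bag, so the decomposition is invalid.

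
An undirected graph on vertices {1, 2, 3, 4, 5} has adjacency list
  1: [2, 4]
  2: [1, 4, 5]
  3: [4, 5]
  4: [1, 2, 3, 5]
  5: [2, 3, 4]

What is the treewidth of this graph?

2

A width-2 tree decomposition is:
Bags: B1 = {2, 4, 5}  B2 = {3, 4, 5}  B3 = {1, 2, 4}
Tree: B1–B2, B1–B3
The largest bag has 3 vertices, giving width 2; this decomposition certifies tw(G) ≤ 2. Conversely, {1, 2, 4} is a clique of size 3, and the vertices of any clique must share a bag in every tree decomposition; so some bag has ≥ 3 vertices and tw(G) ≥ 2. Hence tw(G) = 2 exactly.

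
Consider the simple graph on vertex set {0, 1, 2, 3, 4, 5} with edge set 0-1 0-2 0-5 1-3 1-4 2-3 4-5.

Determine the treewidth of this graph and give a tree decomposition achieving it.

Treewidth 2.
Bags: B1 = {1, 2, 3}  B2 = {0, 1, 2}  B3 = {0, 1, 4}  B4 = {0, 4, 5}
Tree: B1–B2, B2–B3, B3–B4

The largest bag has 3 vertices, giving width 2; this decomposition certifies tw(G) ≤ 2. Since 3–2–0–1–3 is a cycle in G, G is not acyclic. Forests are exactly the graphs of treewidth ≤ 1, so tw(G) ≥ 2. Hence tw(G) = 2 exactly.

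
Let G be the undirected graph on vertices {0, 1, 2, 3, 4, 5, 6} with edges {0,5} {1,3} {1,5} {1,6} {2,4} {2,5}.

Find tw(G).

1

A width-1 tree decomposition is:
Bags: B1 = {1, 5}  B2 = {1, 3}  B3 = {2, 5}  B4 = {1, 6}  B5 = {0, 5}  B6 = {2, 4}
Tree: B1–B2, B1–B3, B2–B4, B1–B5, B3–B6
Each bag holds 2 vertices, so the decomposition has width 1, which upper-bounds the treewidth. G has an edge, so its treewidth is at least 1. Hence tw(G) = 1 exactly.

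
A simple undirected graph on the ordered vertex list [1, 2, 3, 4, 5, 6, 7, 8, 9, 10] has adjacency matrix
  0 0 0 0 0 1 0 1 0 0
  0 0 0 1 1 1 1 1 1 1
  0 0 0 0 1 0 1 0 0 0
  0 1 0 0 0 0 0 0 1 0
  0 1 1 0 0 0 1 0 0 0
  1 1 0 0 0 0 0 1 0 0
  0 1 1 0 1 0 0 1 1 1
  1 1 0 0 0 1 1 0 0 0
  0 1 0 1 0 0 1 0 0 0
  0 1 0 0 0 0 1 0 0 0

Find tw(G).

2

A width-2 tree decomposition is:
Bags: B1 = {2, 7, 8}  B2 = {2, 7, 10}  B3 = {2, 5, 7}  B4 = {2, 6, 8}  B5 = {2, 7, 9}  B6 = {1, 6, 8}  B7 = {2, 4, 9}  B8 = {3, 5, 7}
Tree: B1–B2, B2–B3, B1–B4, B2–B5, B4–B6, B5–B7, B3–B8
Every bag has size at most 3, so the width is 3 − 1 = 2 and tw(G) ≤ 2. On the other hand G contains the 3-clique {1, 6, 8}. A clique must lie in a single bag of any decomposition, so no decomposition can have width below 2. The upper and lower bounds meet at 2, so that is the treewidth.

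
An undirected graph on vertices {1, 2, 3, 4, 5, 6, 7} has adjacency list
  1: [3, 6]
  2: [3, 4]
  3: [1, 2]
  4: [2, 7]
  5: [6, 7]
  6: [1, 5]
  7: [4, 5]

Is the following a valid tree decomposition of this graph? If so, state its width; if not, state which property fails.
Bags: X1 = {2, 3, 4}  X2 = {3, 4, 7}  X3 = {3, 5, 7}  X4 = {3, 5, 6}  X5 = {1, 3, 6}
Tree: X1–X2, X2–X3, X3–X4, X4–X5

Checking the three conditions: (i) the bags cover all of {1, 2, 3, 4, 5, 6, 7}; (ii) for each edge, some bag contains both endpoints; (iii) the bags containing any fixed vertex form a subtree. All hold, so the decomposition is valid with width 3 − 1 = 2.

Yes; width 2.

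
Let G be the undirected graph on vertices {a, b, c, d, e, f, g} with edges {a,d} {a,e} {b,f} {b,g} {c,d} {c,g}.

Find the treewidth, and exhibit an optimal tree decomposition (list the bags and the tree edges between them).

Treewidth 1.
Bags: B1 = {b, f}  B2 = {b, g}  B3 = {c, g}  B4 = {c, d}  B5 = {a, d}  B6 = {a, e}
Tree: B1–B2, B2–B3, B3–B4, B4–B5, B5–B6

Each bag holds 2 vertices, so the decomposition has width 1, which upper-bounds the treewidth. Since G has at least one edge (e.g. f–b), it is not an edgeless graph, so tw(G) ≥ 1. Hence tw(G) = 1 exactly.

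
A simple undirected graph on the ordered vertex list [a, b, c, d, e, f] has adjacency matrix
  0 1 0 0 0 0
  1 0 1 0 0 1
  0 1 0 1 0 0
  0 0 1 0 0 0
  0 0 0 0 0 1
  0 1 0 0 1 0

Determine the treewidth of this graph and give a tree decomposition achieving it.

Treewidth 1.
One such decomposition:
Bags: B1 = {b, f}  B2 = {b, c}  B3 = {e, f}  B4 = {a, b}  B5 = {c, d}
Tree: B1–B2, B1–B3, B1–B4, B2–B5

The largest bag has 2 vertices, giving width 1; this decomposition certifies tw(G) ≤ 1. Since G has at least one edge (e.g. b–f), it is not an edgeless graph, so tw(G) ≥ 1. Combining the bounds, tw(G) = 1.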